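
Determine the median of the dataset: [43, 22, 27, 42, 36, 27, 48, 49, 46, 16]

39

Step 1: Sort the data in ascending order: [16, 22, 27, 27, 36, 42, 43, 46, 48, 49]
Step 2: The number of values is n = 10.
Step 3: Since n is even, the median is the average of positions 5 and 6:
  Median = (36 + 42) / 2 = 39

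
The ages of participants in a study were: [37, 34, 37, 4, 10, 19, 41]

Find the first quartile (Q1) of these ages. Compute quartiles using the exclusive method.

10

Step 1: Sort the data: [4, 10, 19, 34, 37, 37, 41]
Step 2: n = 7
Step 3: Using the exclusive quartile method:
  Q1 = 10
  Q2 (median) = 34
  Q3 = 37
  IQR = Q3 - Q1 = 37 - 10 = 27
Step 4: Q1 = 10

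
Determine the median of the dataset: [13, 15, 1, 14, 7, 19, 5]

13

Step 1: Sort the data in ascending order: [1, 5, 7, 13, 14, 15, 19]
Step 2: The number of values is n = 7.
Step 3: Since n is odd, the median is the middle value at position 4: 13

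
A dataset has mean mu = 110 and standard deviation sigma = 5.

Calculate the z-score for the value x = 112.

0.4

Step 1: Recall the z-score formula: z = (x - mu) / sigma
Step 2: Substitute values: z = (112 - 110) / 5
Step 3: z = 2 / 5 = 0.4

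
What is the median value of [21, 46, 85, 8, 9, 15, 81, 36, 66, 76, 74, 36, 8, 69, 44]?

44

Step 1: Sort the data in ascending order: [8, 8, 9, 15, 21, 36, 36, 44, 46, 66, 69, 74, 76, 81, 85]
Step 2: The number of values is n = 15.
Step 3: Since n is odd, the median is the middle value at position 8: 44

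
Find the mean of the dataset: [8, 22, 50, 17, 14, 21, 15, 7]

19.25

Step 1: Sum all values: 8 + 22 + 50 + 17 + 14 + 21 + 15 + 7 = 154
Step 2: Count the number of values: n = 8
Step 3: Mean = sum / n = 154 / 8 = 19.25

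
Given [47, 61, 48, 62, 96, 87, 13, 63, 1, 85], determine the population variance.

853.01

Step 1: Compute the mean: (47 + 61 + 48 + 62 + 96 + 87 + 13 + 63 + 1 + 85) / 10 = 56.3
Step 2: Compute squared deviations from the mean:
  (47 - 56.3)^2 = 86.49
  (61 - 56.3)^2 = 22.09
  (48 - 56.3)^2 = 68.89
  (62 - 56.3)^2 = 32.49
  (96 - 56.3)^2 = 1576.09
  (87 - 56.3)^2 = 942.49
  (13 - 56.3)^2 = 1874.89
  (63 - 56.3)^2 = 44.89
  (1 - 56.3)^2 = 3058.09
  (85 - 56.3)^2 = 823.69
Step 3: Sum of squared deviations = 8530.1
Step 4: Population variance = 8530.1 / 10 = 853.01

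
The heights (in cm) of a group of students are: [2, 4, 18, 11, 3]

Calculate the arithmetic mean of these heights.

7.6

Step 1: Sum all values: 2 + 4 + 18 + 11 + 3 = 38
Step 2: Count the number of values: n = 5
Step 3: Mean = sum / n = 38 / 5 = 7.6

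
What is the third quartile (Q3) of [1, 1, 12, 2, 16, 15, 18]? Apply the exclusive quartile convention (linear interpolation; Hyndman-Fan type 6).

16

Step 1: Sort the data: [1, 1, 2, 12, 15, 16, 18]
Step 2: n = 7
Step 3: Using the exclusive quartile method:
  Q1 = 1
  Q2 (median) = 12
  Q3 = 16
  IQR = Q3 - Q1 = 16 - 1 = 15
Step 4: Q3 = 16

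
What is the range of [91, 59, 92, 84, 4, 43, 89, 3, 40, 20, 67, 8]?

89

Step 1: Identify the maximum value: max = 92
Step 2: Identify the minimum value: min = 3
Step 3: Range = max - min = 92 - 3 = 89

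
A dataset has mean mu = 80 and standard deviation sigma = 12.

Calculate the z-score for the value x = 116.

3

Step 1: Recall the z-score formula: z = (x - mu) / sigma
Step 2: Substitute values: z = (116 - 80) / 12
Step 3: z = 36 / 12 = 3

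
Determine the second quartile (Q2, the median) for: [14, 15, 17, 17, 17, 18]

17

Step 1: Sort the data: [14, 15, 17, 17, 17, 18]
Step 2: n = 6
Step 3: Q2 is the median. Since n is even, it is the average of the values at positions 3 and 4:
  Q2 = (17 + 17) / 2 = 17
Step 4: Q2 = 17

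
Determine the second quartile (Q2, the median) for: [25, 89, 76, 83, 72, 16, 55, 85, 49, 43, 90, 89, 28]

72

Step 1: Sort the data: [16, 25, 28, 43, 49, 55, 72, 76, 83, 85, 89, 89, 90]
Step 2: n = 13
Step 3: Q2 is the median. Since n is odd, it is the middle value at position 7: 72
Step 4: Q2 = 72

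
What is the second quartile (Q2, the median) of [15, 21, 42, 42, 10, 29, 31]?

29

Step 1: Sort the data: [10, 15, 21, 29, 31, 42, 42]
Step 2: n = 7
Step 3: Q2 is the median. Since n is odd, it is the middle value at position 4: 29
Step 4: Q2 = 29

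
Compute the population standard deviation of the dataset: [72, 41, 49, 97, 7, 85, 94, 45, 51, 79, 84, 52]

25.4689

Step 1: Compute the mean: 63
Step 2: Sum of squared deviations from the mean: 7784
Step 3: Population variance = 7784 / 12 = 648.6667
Step 4: Standard deviation = sqrt(648.6667) = 25.4689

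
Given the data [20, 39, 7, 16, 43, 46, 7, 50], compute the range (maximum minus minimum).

43

Step 1: Identify the maximum value: max = 50
Step 2: Identify the minimum value: min = 7
Step 3: Range = max - min = 50 - 7 = 43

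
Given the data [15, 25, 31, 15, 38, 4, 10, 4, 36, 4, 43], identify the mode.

4

Step 1: Count the frequency of each value:
  4: appears 3 time(s)
  10: appears 1 time(s)
  15: appears 2 time(s)
  25: appears 1 time(s)
  31: appears 1 time(s)
  36: appears 1 time(s)
  38: appears 1 time(s)
  43: appears 1 time(s)
Step 2: The value 4 appears most frequently (3 times).
Step 3: Mode = 4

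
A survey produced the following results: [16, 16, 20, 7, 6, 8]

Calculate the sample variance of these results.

34.5667

Step 1: Compute the mean: (16 + 16 + 20 + 7 + 6 + 8) / 6 = 12.1667
Step 2: Compute squared deviations from the mean:
  (16 - 12.1667)^2 = 14.6944
  (16 - 12.1667)^2 = 14.6944
  (20 - 12.1667)^2 = 61.3611
  (7 - 12.1667)^2 = 26.6944
  (6 - 12.1667)^2 = 38.0278
  (8 - 12.1667)^2 = 17.3611
Step 3: Sum of squared deviations = 172.8333
Step 4: Sample variance = 172.8333 / 5 = 34.5667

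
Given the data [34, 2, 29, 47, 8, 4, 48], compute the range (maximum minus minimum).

46

Step 1: Identify the maximum value: max = 48
Step 2: Identify the minimum value: min = 2
Step 3: Range = max - min = 48 - 2 = 46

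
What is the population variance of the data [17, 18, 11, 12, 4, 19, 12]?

23.3469

Step 1: Compute the mean: (17 + 18 + 11 + 12 + 4 + 19 + 12) / 7 = 13.2857
Step 2: Compute squared deviations from the mean:
  (17 - 13.2857)^2 = 13.7959
  (18 - 13.2857)^2 = 22.2245
  (11 - 13.2857)^2 = 5.2245
  (12 - 13.2857)^2 = 1.6531
  (4 - 13.2857)^2 = 86.2245
  (19 - 13.2857)^2 = 32.6531
  (12 - 13.2857)^2 = 1.6531
Step 3: Sum of squared deviations = 163.4286
Step 4: Population variance = 163.4286 / 7 = 23.3469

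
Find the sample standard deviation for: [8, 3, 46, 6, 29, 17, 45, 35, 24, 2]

16.8737

Step 1: Compute the mean: 21.5
Step 2: Sum of squared deviations from the mean: 2562.5
Step 3: Sample variance = 2562.5 / 9 = 284.7222
Step 4: Standard deviation = sqrt(284.7222) = 16.8737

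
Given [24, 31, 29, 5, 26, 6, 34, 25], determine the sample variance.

120.8571

Step 1: Compute the mean: (24 + 31 + 29 + 5 + 26 + 6 + 34 + 25) / 8 = 22.5
Step 2: Compute squared deviations from the mean:
  (24 - 22.5)^2 = 2.25
  (31 - 22.5)^2 = 72.25
  (29 - 22.5)^2 = 42.25
  (5 - 22.5)^2 = 306.25
  (26 - 22.5)^2 = 12.25
  (6 - 22.5)^2 = 272.25
  (34 - 22.5)^2 = 132.25
  (25 - 22.5)^2 = 6.25
Step 3: Sum of squared deviations = 846
Step 4: Sample variance = 846 / 7 = 120.8571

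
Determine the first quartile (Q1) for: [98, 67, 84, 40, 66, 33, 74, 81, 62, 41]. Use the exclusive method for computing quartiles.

40.75

Step 1: Sort the data: [33, 40, 41, 62, 66, 67, 74, 81, 84, 98]
Step 2: n = 10
Step 3: Using the exclusive quartile method:
  Q1 = 40.75
  Q2 (median) = 66.5
  Q3 = 81.75
  IQR = Q3 - Q1 = 81.75 - 40.75 = 41
Step 4: Q1 = 40.75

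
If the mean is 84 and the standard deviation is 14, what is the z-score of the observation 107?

1.6429

Step 1: Recall the z-score formula: z = (x - mu) / sigma
Step 2: Substitute values: z = (107 - 84) / 14
Step 3: z = 23 / 14 = 1.6429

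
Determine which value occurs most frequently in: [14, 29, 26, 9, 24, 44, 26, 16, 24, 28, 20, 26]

26

Step 1: Count the frequency of each value:
  9: appears 1 time(s)
  14: appears 1 time(s)
  16: appears 1 time(s)
  20: appears 1 time(s)
  24: appears 2 time(s)
  26: appears 3 time(s)
  28: appears 1 time(s)
  29: appears 1 time(s)
  44: appears 1 time(s)
Step 2: The value 26 appears most frequently (3 times).
Step 3: Mode = 26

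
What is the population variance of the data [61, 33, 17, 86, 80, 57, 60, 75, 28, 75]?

505.96

Step 1: Compute the mean: (61 + 33 + 17 + 86 + 80 + 57 + 60 + 75 + 28 + 75) / 10 = 57.2
Step 2: Compute squared deviations from the mean:
  (61 - 57.2)^2 = 14.44
  (33 - 57.2)^2 = 585.64
  (17 - 57.2)^2 = 1616.04
  (86 - 57.2)^2 = 829.44
  (80 - 57.2)^2 = 519.84
  (57 - 57.2)^2 = 0.04
  (60 - 57.2)^2 = 7.84
  (75 - 57.2)^2 = 316.84
  (28 - 57.2)^2 = 852.64
  (75 - 57.2)^2 = 316.84
Step 3: Sum of squared deviations = 5059.6
Step 4: Population variance = 5059.6 / 10 = 505.96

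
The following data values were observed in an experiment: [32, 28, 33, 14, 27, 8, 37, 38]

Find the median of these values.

30

Step 1: Sort the data in ascending order: [8, 14, 27, 28, 32, 33, 37, 38]
Step 2: The number of values is n = 8.
Step 3: Since n is even, the median is the average of positions 4 and 5:
  Median = (28 + 32) / 2 = 30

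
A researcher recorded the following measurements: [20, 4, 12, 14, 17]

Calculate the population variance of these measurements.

29.44

Step 1: Compute the mean: (20 + 4 + 12 + 14 + 17) / 5 = 13.4
Step 2: Compute squared deviations from the mean:
  (20 - 13.4)^2 = 43.56
  (4 - 13.4)^2 = 88.36
  (12 - 13.4)^2 = 1.96
  (14 - 13.4)^2 = 0.36
  (17 - 13.4)^2 = 12.96
Step 3: Sum of squared deviations = 147.2
Step 4: Population variance = 147.2 / 5 = 29.44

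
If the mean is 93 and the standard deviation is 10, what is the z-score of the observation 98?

0.5

Step 1: Recall the z-score formula: z = (x - mu) / sigma
Step 2: Substitute values: z = (98 - 93) / 10
Step 3: z = 5 / 10 = 0.5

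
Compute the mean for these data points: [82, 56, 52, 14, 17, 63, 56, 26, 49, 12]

42.7

Step 1: Sum all values: 82 + 56 + 52 + 14 + 17 + 63 + 56 + 26 + 49 + 12 = 427
Step 2: Count the number of values: n = 10
Step 3: Mean = sum / n = 427 / 10 = 42.7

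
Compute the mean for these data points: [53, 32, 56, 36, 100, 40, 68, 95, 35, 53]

56.8

Step 1: Sum all values: 53 + 32 + 56 + 36 + 100 + 40 + 68 + 95 + 35 + 53 = 568
Step 2: Count the number of values: n = 10
Step 3: Mean = sum / n = 568 / 10 = 56.8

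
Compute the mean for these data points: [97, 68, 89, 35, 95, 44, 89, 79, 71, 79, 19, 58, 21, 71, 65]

65.3333

Step 1: Sum all values: 97 + 68 + 89 + 35 + 95 + 44 + 89 + 79 + 71 + 79 + 19 + 58 + 21 + 71 + 65 = 980
Step 2: Count the number of values: n = 15
Step 3: Mean = sum / n = 980 / 15 = 65.3333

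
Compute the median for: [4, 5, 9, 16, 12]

9

Step 1: Sort the data in ascending order: [4, 5, 9, 12, 16]
Step 2: The number of values is n = 5.
Step 3: Since n is odd, the median is the middle value at position 3: 9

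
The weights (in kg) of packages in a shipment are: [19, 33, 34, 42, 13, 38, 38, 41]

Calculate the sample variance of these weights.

112.5

Step 1: Compute the mean: (19 + 33 + 34 + 42 + 13 + 38 + 38 + 41) / 8 = 32.25
Step 2: Compute squared deviations from the mean:
  (19 - 32.25)^2 = 175.5625
  (33 - 32.25)^2 = 0.5625
  (34 - 32.25)^2 = 3.0625
  (42 - 32.25)^2 = 95.0625
  (13 - 32.25)^2 = 370.5625
  (38 - 32.25)^2 = 33.0625
  (38 - 32.25)^2 = 33.0625
  (41 - 32.25)^2 = 76.5625
Step 3: Sum of squared deviations = 787.5
Step 4: Sample variance = 787.5 / 7 = 112.5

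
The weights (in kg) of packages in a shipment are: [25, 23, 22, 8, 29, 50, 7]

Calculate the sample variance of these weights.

208.2857

Step 1: Compute the mean: (25 + 23 + 22 + 8 + 29 + 50 + 7) / 7 = 23.4286
Step 2: Compute squared deviations from the mean:
  (25 - 23.4286)^2 = 2.4694
  (23 - 23.4286)^2 = 0.1837
  (22 - 23.4286)^2 = 2.0408
  (8 - 23.4286)^2 = 238.0408
  (29 - 23.4286)^2 = 31.0408
  (50 - 23.4286)^2 = 706.0408
  (7 - 23.4286)^2 = 269.898
Step 3: Sum of squared deviations = 1249.7143
Step 4: Sample variance = 1249.7143 / 6 = 208.2857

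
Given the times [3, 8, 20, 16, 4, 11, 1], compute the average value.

9

Step 1: Sum all values: 3 + 8 + 20 + 16 + 4 + 11 + 1 = 63
Step 2: Count the number of values: n = 7
Step 3: Mean = sum / n = 63 / 7 = 9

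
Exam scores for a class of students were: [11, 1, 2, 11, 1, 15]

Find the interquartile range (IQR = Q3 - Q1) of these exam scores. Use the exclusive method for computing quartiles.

11

Step 1: Sort the data: [1, 1, 2, 11, 11, 15]
Step 2: n = 6
Step 3: Using the exclusive quartile method:
  Q1 = 1
  Q2 (median) = 6.5
  Q3 = 12
  IQR = Q3 - Q1 = 12 - 1 = 11
Step 4: IQR = 11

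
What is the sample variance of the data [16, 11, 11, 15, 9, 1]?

28.7

Step 1: Compute the mean: (16 + 11 + 11 + 15 + 9 + 1) / 6 = 10.5
Step 2: Compute squared deviations from the mean:
  (16 - 10.5)^2 = 30.25
  (11 - 10.5)^2 = 0.25
  (11 - 10.5)^2 = 0.25
  (15 - 10.5)^2 = 20.25
  (9 - 10.5)^2 = 2.25
  (1 - 10.5)^2 = 90.25
Step 3: Sum of squared deviations = 143.5
Step 4: Sample variance = 143.5 / 5 = 28.7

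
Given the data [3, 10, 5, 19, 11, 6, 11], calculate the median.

10

Step 1: Sort the data in ascending order: [3, 5, 6, 10, 11, 11, 19]
Step 2: The number of values is n = 7.
Step 3: Since n is odd, the median is the middle value at position 4: 10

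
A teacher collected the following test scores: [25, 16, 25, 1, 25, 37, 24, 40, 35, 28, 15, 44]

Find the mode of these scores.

25

Step 1: Count the frequency of each value:
  1: appears 1 time(s)
  15: appears 1 time(s)
  16: appears 1 time(s)
  24: appears 1 time(s)
  25: appears 3 time(s)
  28: appears 1 time(s)
  35: appears 1 time(s)
  37: appears 1 time(s)
  40: appears 1 time(s)
  44: appears 1 time(s)
Step 2: The value 25 appears most frequently (3 times).
Step 3: Mode = 25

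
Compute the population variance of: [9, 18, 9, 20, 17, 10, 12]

18.5306

Step 1: Compute the mean: (9 + 18 + 9 + 20 + 17 + 10 + 12) / 7 = 13.5714
Step 2: Compute squared deviations from the mean:
  (9 - 13.5714)^2 = 20.898
  (18 - 13.5714)^2 = 19.6122
  (9 - 13.5714)^2 = 20.898
  (20 - 13.5714)^2 = 41.3265
  (17 - 13.5714)^2 = 11.7551
  (10 - 13.5714)^2 = 12.7551
  (12 - 13.5714)^2 = 2.4694
Step 3: Sum of squared deviations = 129.7143
Step 4: Population variance = 129.7143 / 7 = 18.5306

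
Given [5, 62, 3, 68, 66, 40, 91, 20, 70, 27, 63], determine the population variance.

784.1488

Step 1: Compute the mean: (5 + 62 + 3 + 68 + 66 + 40 + 91 + 20 + 70 + 27 + 63) / 11 = 46.8182
Step 2: Compute squared deviations from the mean:
  (5 - 46.8182)^2 = 1748.7603
  (62 - 46.8182)^2 = 230.4876
  (3 - 46.8182)^2 = 1920.0331
  (68 - 46.8182)^2 = 448.6694
  (66 - 46.8182)^2 = 367.9421
  (40 - 46.8182)^2 = 46.4876
  (91 - 46.8182)^2 = 1952.0331
  (20 - 46.8182)^2 = 719.2149
  (70 - 46.8182)^2 = 537.3967
  (27 - 46.8182)^2 = 392.7603
  (63 - 46.8182)^2 = 261.8512
Step 3: Sum of squared deviations = 8625.6364
Step 4: Population variance = 8625.6364 / 11 = 784.1488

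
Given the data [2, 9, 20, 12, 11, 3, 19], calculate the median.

11

Step 1: Sort the data in ascending order: [2, 3, 9, 11, 12, 19, 20]
Step 2: The number of values is n = 7.
Step 3: Since n is odd, the median is the middle value at position 4: 11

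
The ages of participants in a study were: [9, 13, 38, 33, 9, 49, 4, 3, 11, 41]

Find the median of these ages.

12

Step 1: Sort the data in ascending order: [3, 4, 9, 9, 11, 13, 33, 38, 41, 49]
Step 2: The number of values is n = 10.
Step 3: Since n is even, the median is the average of positions 5 and 6:
  Median = (11 + 13) / 2 = 12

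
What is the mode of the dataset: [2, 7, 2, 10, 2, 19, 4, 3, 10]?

2

Step 1: Count the frequency of each value:
  2: appears 3 time(s)
  3: appears 1 time(s)
  4: appears 1 time(s)
  7: appears 1 time(s)
  10: appears 2 time(s)
  19: appears 1 time(s)
Step 2: The value 2 appears most frequently (3 times).
Step 3: Mode = 2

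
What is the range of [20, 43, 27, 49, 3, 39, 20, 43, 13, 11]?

46

Step 1: Identify the maximum value: max = 49
Step 2: Identify the minimum value: min = 3
Step 3: Range = max - min = 49 - 3 = 46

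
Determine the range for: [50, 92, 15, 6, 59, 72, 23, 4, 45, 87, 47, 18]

88

Step 1: Identify the maximum value: max = 92
Step 2: Identify the minimum value: min = 4
Step 3: Range = max - min = 92 - 4 = 88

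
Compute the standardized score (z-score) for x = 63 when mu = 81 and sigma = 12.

-1.5

Step 1: Recall the z-score formula: z = (x - mu) / sigma
Step 2: Substitute values: z = (63 - 81) / 12
Step 3: z = -18 / 12 = -1.5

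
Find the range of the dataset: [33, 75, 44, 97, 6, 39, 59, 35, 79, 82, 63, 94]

91

Step 1: Identify the maximum value: max = 97
Step 2: Identify the minimum value: min = 6
Step 3: Range = max - min = 97 - 6 = 91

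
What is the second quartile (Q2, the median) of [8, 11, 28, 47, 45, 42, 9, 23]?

25.5

Step 1: Sort the data: [8, 9, 11, 23, 28, 42, 45, 47]
Step 2: n = 8
Step 3: Q2 is the median. Since n is even, it is the average of the values at positions 4 and 5:
  Q2 = (23 + 28) / 2 = 25.5
Step 4: Q2 = 25.5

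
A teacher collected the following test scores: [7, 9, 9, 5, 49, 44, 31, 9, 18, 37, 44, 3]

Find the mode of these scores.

9

Step 1: Count the frequency of each value:
  3: appears 1 time(s)
  5: appears 1 time(s)
  7: appears 1 time(s)
  9: appears 3 time(s)
  18: appears 1 time(s)
  31: appears 1 time(s)
  37: appears 1 time(s)
  44: appears 2 time(s)
  49: appears 1 time(s)
Step 2: The value 9 appears most frequently (3 times).
Step 3: Mode = 9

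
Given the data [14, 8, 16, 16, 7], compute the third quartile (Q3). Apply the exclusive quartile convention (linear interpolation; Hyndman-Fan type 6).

16

Step 1: Sort the data: [7, 8, 14, 16, 16]
Step 2: n = 5
Step 3: Using the exclusive quartile method:
  Q1 = 7.5
  Q2 (median) = 14
  Q3 = 16
  IQR = Q3 - Q1 = 16 - 7.5 = 8.5
Step 4: Q3 = 16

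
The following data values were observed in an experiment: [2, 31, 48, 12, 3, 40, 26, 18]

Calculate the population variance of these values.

246.5

Step 1: Compute the mean: (2 + 31 + 48 + 12 + 3 + 40 + 26 + 18) / 8 = 22.5
Step 2: Compute squared deviations from the mean:
  (2 - 22.5)^2 = 420.25
  (31 - 22.5)^2 = 72.25
  (48 - 22.5)^2 = 650.25
  (12 - 22.5)^2 = 110.25
  (3 - 22.5)^2 = 380.25
  (40 - 22.5)^2 = 306.25
  (26 - 22.5)^2 = 12.25
  (18 - 22.5)^2 = 20.25
Step 3: Sum of squared deviations = 1972
Step 4: Population variance = 1972 / 8 = 246.5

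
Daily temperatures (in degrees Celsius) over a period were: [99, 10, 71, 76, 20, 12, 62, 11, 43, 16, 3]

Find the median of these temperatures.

20

Step 1: Sort the data in ascending order: [3, 10, 11, 12, 16, 20, 43, 62, 71, 76, 99]
Step 2: The number of values is n = 11.
Step 3: Since n is odd, the median is the middle value at position 6: 20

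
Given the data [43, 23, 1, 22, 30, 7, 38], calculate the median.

23

Step 1: Sort the data in ascending order: [1, 7, 22, 23, 30, 38, 43]
Step 2: The number of values is n = 7.
Step 3: Since n is odd, the median is the middle value at position 4: 23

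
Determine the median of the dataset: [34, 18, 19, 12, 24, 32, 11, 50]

21.5

Step 1: Sort the data in ascending order: [11, 12, 18, 19, 24, 32, 34, 50]
Step 2: The number of values is n = 8.
Step 3: Since n is even, the median is the average of positions 4 and 5:
  Median = (19 + 24) / 2 = 21.5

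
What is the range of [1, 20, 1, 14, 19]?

19

Step 1: Identify the maximum value: max = 20
Step 2: Identify the minimum value: min = 1
Step 3: Range = max - min = 20 - 1 = 19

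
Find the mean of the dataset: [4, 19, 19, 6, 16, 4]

11.3333

Step 1: Sum all values: 4 + 19 + 19 + 6 + 16 + 4 = 68
Step 2: Count the number of values: n = 6
Step 3: Mean = sum / n = 68 / 6 = 11.3333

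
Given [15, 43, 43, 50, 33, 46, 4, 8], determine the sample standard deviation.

18.4681

Step 1: Compute the mean: 30.25
Step 2: Sum of squared deviations from the mean: 2387.5
Step 3: Sample variance = 2387.5 / 7 = 341.0714
Step 4: Standard deviation = sqrt(341.0714) = 18.4681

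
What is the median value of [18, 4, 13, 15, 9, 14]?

13.5

Step 1: Sort the data in ascending order: [4, 9, 13, 14, 15, 18]
Step 2: The number of values is n = 6.
Step 3: Since n is even, the median is the average of positions 3 and 4:
  Median = (13 + 14) / 2 = 13.5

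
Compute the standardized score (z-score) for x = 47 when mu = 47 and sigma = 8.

0

Step 1: Recall the z-score formula: z = (x - mu) / sigma
Step 2: Substitute values: z = (47 - 47) / 8
Step 3: z = 0 / 8 = 0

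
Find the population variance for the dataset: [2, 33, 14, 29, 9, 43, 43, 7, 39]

238.8889

Step 1: Compute the mean: (2 + 33 + 14 + 29 + 9 + 43 + 43 + 7 + 39) / 9 = 24.3333
Step 2: Compute squared deviations from the mean:
  (2 - 24.3333)^2 = 498.7778
  (33 - 24.3333)^2 = 75.1111
  (14 - 24.3333)^2 = 106.7778
  (29 - 24.3333)^2 = 21.7778
  (9 - 24.3333)^2 = 235.1111
  (43 - 24.3333)^2 = 348.4444
  (43 - 24.3333)^2 = 348.4444
  (7 - 24.3333)^2 = 300.4444
  (39 - 24.3333)^2 = 215.1111
Step 3: Sum of squared deviations = 2150
Step 4: Population variance = 2150 / 9 = 238.8889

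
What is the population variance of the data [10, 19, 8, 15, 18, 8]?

20.6667

Step 1: Compute the mean: (10 + 19 + 8 + 15 + 18 + 8) / 6 = 13
Step 2: Compute squared deviations from the mean:
  (10 - 13)^2 = 9
  (19 - 13)^2 = 36
  (8 - 13)^2 = 25
  (15 - 13)^2 = 4
  (18 - 13)^2 = 25
  (8 - 13)^2 = 25
Step 3: Sum of squared deviations = 124
Step 4: Population variance = 124 / 6 = 20.6667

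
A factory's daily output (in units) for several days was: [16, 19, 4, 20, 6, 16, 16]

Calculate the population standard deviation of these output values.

5.8169

Step 1: Compute the mean: 13.8571
Step 2: Sum of squared deviations from the mean: 236.8571
Step 3: Population variance = 236.8571 / 7 = 33.8367
Step 4: Standard deviation = sqrt(33.8367) = 5.8169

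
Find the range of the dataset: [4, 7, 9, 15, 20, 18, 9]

16

Step 1: Identify the maximum value: max = 20
Step 2: Identify the minimum value: min = 4
Step 3: Range = max - min = 20 - 4 = 16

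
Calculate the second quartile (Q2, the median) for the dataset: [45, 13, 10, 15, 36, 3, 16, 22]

15.5

Step 1: Sort the data: [3, 10, 13, 15, 16, 22, 36, 45]
Step 2: n = 8
Step 3: Q2 is the median. Since n is even, it is the average of the values at positions 4 and 5:
  Q2 = (15 + 16) / 2 = 15.5
Step 4: Q2 = 15.5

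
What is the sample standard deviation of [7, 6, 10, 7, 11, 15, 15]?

3.7607

Step 1: Compute the mean: 10.1429
Step 2: Sum of squared deviations from the mean: 84.8571
Step 3: Sample variance = 84.8571 / 6 = 14.1429
Step 4: Standard deviation = sqrt(14.1429) = 3.7607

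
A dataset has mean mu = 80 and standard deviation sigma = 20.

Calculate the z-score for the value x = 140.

3

Step 1: Recall the z-score formula: z = (x - mu) / sigma
Step 2: Substitute values: z = (140 - 80) / 20
Step 3: z = 60 / 20 = 3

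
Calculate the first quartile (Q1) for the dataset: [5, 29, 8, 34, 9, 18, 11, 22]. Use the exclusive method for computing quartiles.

8.25

Step 1: Sort the data: [5, 8, 9, 11, 18, 22, 29, 34]
Step 2: n = 8
Step 3: Using the exclusive quartile method:
  Q1 = 8.25
  Q2 (median) = 14.5
  Q3 = 27.25
  IQR = Q3 - Q1 = 27.25 - 8.25 = 19
Step 4: Q1 = 8.25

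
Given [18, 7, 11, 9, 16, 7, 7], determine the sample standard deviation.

4.5722

Step 1: Compute the mean: 10.7143
Step 2: Sum of squared deviations from the mean: 125.4286
Step 3: Sample variance = 125.4286 / 6 = 20.9048
Step 4: Standard deviation = sqrt(20.9048) = 4.5722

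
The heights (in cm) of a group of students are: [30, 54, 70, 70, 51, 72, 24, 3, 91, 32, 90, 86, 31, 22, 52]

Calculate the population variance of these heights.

705.5822

Step 1: Compute the mean: (30 + 54 + 70 + 70 + 51 + 72 + 24 + 3 + 91 + 32 + 90 + 86 + 31 + 22 + 52) / 15 = 51.8667
Step 2: Compute squared deviations from the mean:
  (30 - 51.8667)^2 = 478.1511
  (54 - 51.8667)^2 = 4.5511
  (70 - 51.8667)^2 = 328.8178
  (70 - 51.8667)^2 = 328.8178
  (51 - 51.8667)^2 = 0.7511
  (72 - 51.8667)^2 = 405.3511
  (24 - 51.8667)^2 = 776.5511
  (3 - 51.8667)^2 = 2387.9511
  (91 - 51.8667)^2 = 1531.4178
  (32 - 51.8667)^2 = 394.6844
  (90 - 51.8667)^2 = 1454.1511
  (86 - 51.8667)^2 = 1165.0844
  (31 - 51.8667)^2 = 435.4178
  (22 - 51.8667)^2 = 892.0178
  (52 - 51.8667)^2 = 0.0178
Step 3: Sum of squared deviations = 10583.7333
Step 4: Population variance = 10583.7333 / 15 = 705.5822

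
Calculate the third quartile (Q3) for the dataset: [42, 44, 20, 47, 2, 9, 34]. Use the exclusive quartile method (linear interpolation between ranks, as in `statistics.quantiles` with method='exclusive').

44

Step 1: Sort the data: [2, 9, 20, 34, 42, 44, 47]
Step 2: n = 7
Step 3: Using the exclusive quartile method:
  Q1 = 9
  Q2 (median) = 34
  Q3 = 44
  IQR = Q3 - Q1 = 44 - 9 = 35
Step 4: Q3 = 44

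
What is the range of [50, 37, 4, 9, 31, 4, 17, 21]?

46

Step 1: Identify the maximum value: max = 50
Step 2: Identify the minimum value: min = 4
Step 3: Range = max - min = 50 - 4 = 46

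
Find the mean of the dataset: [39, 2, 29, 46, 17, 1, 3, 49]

23.25

Step 1: Sum all values: 39 + 2 + 29 + 46 + 17 + 1 + 3 + 49 = 186
Step 2: Count the number of values: n = 8
Step 3: Mean = sum / n = 186 / 8 = 23.25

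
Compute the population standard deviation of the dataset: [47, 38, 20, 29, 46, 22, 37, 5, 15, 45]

13.771

Step 1: Compute the mean: 30.4
Step 2: Sum of squared deviations from the mean: 1896.4
Step 3: Population variance = 1896.4 / 10 = 189.64
Step 4: Standard deviation = sqrt(189.64) = 13.771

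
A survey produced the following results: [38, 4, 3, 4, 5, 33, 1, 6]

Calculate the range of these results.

37

Step 1: Identify the maximum value: max = 38
Step 2: Identify the minimum value: min = 1
Step 3: Range = max - min = 38 - 1 = 37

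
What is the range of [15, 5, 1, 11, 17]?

16

Step 1: Identify the maximum value: max = 17
Step 2: Identify the minimum value: min = 1
Step 3: Range = max - min = 17 - 1 = 16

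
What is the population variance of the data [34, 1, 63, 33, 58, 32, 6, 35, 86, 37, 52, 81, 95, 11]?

801.9592

Step 1: Compute the mean: (34 + 1 + 63 + 33 + 58 + 32 + 6 + 35 + 86 + 37 + 52 + 81 + 95 + 11) / 14 = 44.5714
Step 2: Compute squared deviations from the mean:
  (34 - 44.5714)^2 = 111.7551
  (1 - 44.5714)^2 = 1898.4694
  (63 - 44.5714)^2 = 339.6122
  (33 - 44.5714)^2 = 133.898
  (58 - 44.5714)^2 = 180.3265
  (32 - 44.5714)^2 = 158.0408
  (6 - 44.5714)^2 = 1487.7551
  (35 - 44.5714)^2 = 91.6122
  (86 - 44.5714)^2 = 1716.3265
  (37 - 44.5714)^2 = 57.3265
  (52 - 44.5714)^2 = 55.1837
  (81 - 44.5714)^2 = 1327.0408
  (95 - 44.5714)^2 = 2543.0408
  (11 - 44.5714)^2 = 1127.0408
Step 3: Sum of squared deviations = 11227.4286
Step 4: Population variance = 11227.4286 / 14 = 801.9592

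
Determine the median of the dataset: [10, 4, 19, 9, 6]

9

Step 1: Sort the data in ascending order: [4, 6, 9, 10, 19]
Step 2: The number of values is n = 5.
Step 3: Since n is odd, the median is the middle value at position 3: 9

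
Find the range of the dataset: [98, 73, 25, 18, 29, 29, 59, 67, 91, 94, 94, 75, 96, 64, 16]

82

Step 1: Identify the maximum value: max = 98
Step 2: Identify the minimum value: min = 16
Step 3: Range = max - min = 98 - 16 = 82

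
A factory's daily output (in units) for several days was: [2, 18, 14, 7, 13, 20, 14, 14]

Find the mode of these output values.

14

Step 1: Count the frequency of each value:
  2: appears 1 time(s)
  7: appears 1 time(s)
  13: appears 1 time(s)
  14: appears 3 time(s)
  18: appears 1 time(s)
  20: appears 1 time(s)
Step 2: The value 14 appears most frequently (3 times).
Step 3: Mode = 14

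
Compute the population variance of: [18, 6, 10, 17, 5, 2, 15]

34.5306

Step 1: Compute the mean: (18 + 6 + 10 + 17 + 5 + 2 + 15) / 7 = 10.4286
Step 2: Compute squared deviations from the mean:
  (18 - 10.4286)^2 = 57.3265
  (6 - 10.4286)^2 = 19.6122
  (10 - 10.4286)^2 = 0.1837
  (17 - 10.4286)^2 = 43.1837
  (5 - 10.4286)^2 = 29.4694
  (2 - 10.4286)^2 = 71.0408
  (15 - 10.4286)^2 = 20.898
Step 3: Sum of squared deviations = 241.7143
Step 4: Population variance = 241.7143 / 7 = 34.5306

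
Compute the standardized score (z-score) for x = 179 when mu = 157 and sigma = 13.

1.6923

Step 1: Recall the z-score formula: z = (x - mu) / sigma
Step 2: Substitute values: z = (179 - 157) / 13
Step 3: z = 22 / 13 = 1.6923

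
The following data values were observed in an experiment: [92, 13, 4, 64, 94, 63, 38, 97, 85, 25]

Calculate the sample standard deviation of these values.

35.2617

Step 1: Compute the mean: 57.5
Step 2: Sum of squared deviations from the mean: 11190.5
Step 3: Sample variance = 11190.5 / 9 = 1243.3889
Step 4: Standard deviation = sqrt(1243.3889) = 35.2617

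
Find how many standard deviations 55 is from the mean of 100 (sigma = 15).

-3

Step 1: Recall the z-score formula: z = (x - mu) / sigma
Step 2: Substitute values: z = (55 - 100) / 15
Step 3: z = -45 / 15 = -3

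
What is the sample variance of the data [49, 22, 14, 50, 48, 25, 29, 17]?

225.0714

Step 1: Compute the mean: (49 + 22 + 14 + 50 + 48 + 25 + 29 + 17) / 8 = 31.75
Step 2: Compute squared deviations from the mean:
  (49 - 31.75)^2 = 297.5625
  (22 - 31.75)^2 = 95.0625
  (14 - 31.75)^2 = 315.0625
  (50 - 31.75)^2 = 333.0625
  (48 - 31.75)^2 = 264.0625
  (25 - 31.75)^2 = 45.5625
  (29 - 31.75)^2 = 7.5625
  (17 - 31.75)^2 = 217.5625
Step 3: Sum of squared deviations = 1575.5
Step 4: Sample variance = 1575.5 / 7 = 225.0714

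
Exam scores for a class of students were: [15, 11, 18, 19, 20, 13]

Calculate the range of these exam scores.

9

Step 1: Identify the maximum value: max = 20
Step 2: Identify the minimum value: min = 11
Step 3: Range = max - min = 20 - 11 = 9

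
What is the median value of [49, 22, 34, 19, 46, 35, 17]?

34

Step 1: Sort the data in ascending order: [17, 19, 22, 34, 35, 46, 49]
Step 2: The number of values is n = 7.
Step 3: Since n is odd, the median is the middle value at position 4: 34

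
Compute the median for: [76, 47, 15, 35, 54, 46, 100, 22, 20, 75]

46.5

Step 1: Sort the data in ascending order: [15, 20, 22, 35, 46, 47, 54, 75, 76, 100]
Step 2: The number of values is n = 10.
Step 3: Since n is even, the median is the average of positions 5 and 6:
  Median = (46 + 47) / 2 = 46.5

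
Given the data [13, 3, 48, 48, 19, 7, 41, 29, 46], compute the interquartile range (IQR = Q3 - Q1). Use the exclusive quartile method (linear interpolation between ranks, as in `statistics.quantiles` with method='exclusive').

37

Step 1: Sort the data: [3, 7, 13, 19, 29, 41, 46, 48, 48]
Step 2: n = 9
Step 3: Using the exclusive quartile method:
  Q1 = 10
  Q2 (median) = 29
  Q3 = 47
  IQR = Q3 - Q1 = 47 - 10 = 37
Step 4: IQR = 37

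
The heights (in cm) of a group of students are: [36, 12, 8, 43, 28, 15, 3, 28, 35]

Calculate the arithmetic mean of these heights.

23.1111

Step 1: Sum all values: 36 + 12 + 8 + 43 + 28 + 15 + 3 + 28 + 35 = 208
Step 2: Count the number of values: n = 9
Step 3: Mean = sum / n = 208 / 9 = 23.1111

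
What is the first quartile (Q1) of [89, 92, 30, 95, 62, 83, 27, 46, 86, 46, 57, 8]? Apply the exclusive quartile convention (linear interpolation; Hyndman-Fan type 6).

34

Step 1: Sort the data: [8, 27, 30, 46, 46, 57, 62, 83, 86, 89, 92, 95]
Step 2: n = 12
Step 3: Using the exclusive quartile method:
  Q1 = 34
  Q2 (median) = 59.5
  Q3 = 88.25
  IQR = Q3 - Q1 = 88.25 - 34 = 54.25
Step 4: Q1 = 34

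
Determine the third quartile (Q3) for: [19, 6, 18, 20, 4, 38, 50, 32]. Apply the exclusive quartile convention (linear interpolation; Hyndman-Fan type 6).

36.5

Step 1: Sort the data: [4, 6, 18, 19, 20, 32, 38, 50]
Step 2: n = 8
Step 3: Using the exclusive quartile method:
  Q1 = 9
  Q2 (median) = 19.5
  Q3 = 36.5
  IQR = Q3 - Q1 = 36.5 - 9 = 27.5
Step 4: Q3 = 36.5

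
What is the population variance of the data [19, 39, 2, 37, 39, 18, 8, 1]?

230.4844

Step 1: Compute the mean: (19 + 39 + 2 + 37 + 39 + 18 + 8 + 1) / 8 = 20.375
Step 2: Compute squared deviations from the mean:
  (19 - 20.375)^2 = 1.8906
  (39 - 20.375)^2 = 346.8906
  (2 - 20.375)^2 = 337.6406
  (37 - 20.375)^2 = 276.3906
  (39 - 20.375)^2 = 346.8906
  (18 - 20.375)^2 = 5.6406
  (8 - 20.375)^2 = 153.1406
  (1 - 20.375)^2 = 375.3906
Step 3: Sum of squared deviations = 1843.875
Step 4: Population variance = 1843.875 / 8 = 230.4844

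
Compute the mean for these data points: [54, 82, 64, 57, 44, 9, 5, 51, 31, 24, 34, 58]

42.75

Step 1: Sum all values: 54 + 82 + 64 + 57 + 44 + 9 + 5 + 51 + 31 + 24 + 34 + 58 = 513
Step 2: Count the number of values: n = 12
Step 3: Mean = sum / n = 513 / 12 = 42.75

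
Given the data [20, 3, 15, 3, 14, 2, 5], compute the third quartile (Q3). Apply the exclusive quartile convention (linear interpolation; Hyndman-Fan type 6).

15

Step 1: Sort the data: [2, 3, 3, 5, 14, 15, 20]
Step 2: n = 7
Step 3: Using the exclusive quartile method:
  Q1 = 3
  Q2 (median) = 5
  Q3 = 15
  IQR = Q3 - Q1 = 15 - 3 = 12
Step 4: Q3 = 15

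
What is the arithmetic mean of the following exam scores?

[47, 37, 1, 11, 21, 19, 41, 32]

26.125

Step 1: Sum all values: 47 + 37 + 1 + 11 + 21 + 19 + 41 + 32 = 209
Step 2: Count the number of values: n = 8
Step 3: Mean = sum / n = 209 / 8 = 26.125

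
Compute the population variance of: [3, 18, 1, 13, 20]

59.6

Step 1: Compute the mean: (3 + 18 + 1 + 13 + 20) / 5 = 11
Step 2: Compute squared deviations from the mean:
  (3 - 11)^2 = 64
  (18 - 11)^2 = 49
  (1 - 11)^2 = 100
  (13 - 11)^2 = 4
  (20 - 11)^2 = 81
Step 3: Sum of squared deviations = 298
Step 4: Population variance = 298 / 5 = 59.6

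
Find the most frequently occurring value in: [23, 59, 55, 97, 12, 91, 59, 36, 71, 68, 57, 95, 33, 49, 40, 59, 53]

59

Step 1: Count the frequency of each value:
  12: appears 1 time(s)
  23: appears 1 time(s)
  33: appears 1 time(s)
  36: appears 1 time(s)
  40: appears 1 time(s)
  49: appears 1 time(s)
  53: appears 1 time(s)
  55: appears 1 time(s)
  57: appears 1 time(s)
  59: appears 3 time(s)
  68: appears 1 time(s)
  71: appears 1 time(s)
  91: appears 1 time(s)
  95: appears 1 time(s)
  97: appears 1 time(s)
Step 2: The value 59 appears most frequently (3 times).
Step 3: Mode = 59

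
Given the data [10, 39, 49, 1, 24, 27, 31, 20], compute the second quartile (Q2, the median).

25.5

Step 1: Sort the data: [1, 10, 20, 24, 27, 31, 39, 49]
Step 2: n = 8
Step 3: Q2 is the median. Since n is even, it is the average of the values at positions 4 and 5:
  Q2 = (24 + 27) / 2 = 25.5
Step 4: Q2 = 25.5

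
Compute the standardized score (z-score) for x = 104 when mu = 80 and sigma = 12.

2

Step 1: Recall the z-score formula: z = (x - mu) / sigma
Step 2: Substitute values: z = (104 - 80) / 12
Step 3: z = 24 / 12 = 2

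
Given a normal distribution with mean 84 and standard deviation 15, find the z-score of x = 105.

1.4

Step 1: Recall the z-score formula: z = (x - mu) / sigma
Step 2: Substitute values: z = (105 - 84) / 15
Step 3: z = 21 / 15 = 1.4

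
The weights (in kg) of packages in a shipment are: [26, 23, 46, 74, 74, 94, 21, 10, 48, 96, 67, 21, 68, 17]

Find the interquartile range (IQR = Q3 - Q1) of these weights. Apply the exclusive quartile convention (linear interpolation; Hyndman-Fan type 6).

53

Step 1: Sort the data: [10, 17, 21, 21, 23, 26, 46, 48, 67, 68, 74, 74, 94, 96]
Step 2: n = 14
Step 3: Using the exclusive quartile method:
  Q1 = 21
  Q2 (median) = 47
  Q3 = 74
  IQR = Q3 - Q1 = 74 - 21 = 53
Step 4: IQR = 53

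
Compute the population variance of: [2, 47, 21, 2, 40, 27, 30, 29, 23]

203.358

Step 1: Compute the mean: (2 + 47 + 21 + 2 + 40 + 27 + 30 + 29 + 23) / 9 = 24.5556
Step 2: Compute squared deviations from the mean:
  (2 - 24.5556)^2 = 508.7531
  (47 - 24.5556)^2 = 503.7531
  (21 - 24.5556)^2 = 12.642
  (2 - 24.5556)^2 = 508.7531
  (40 - 24.5556)^2 = 238.5309
  (27 - 24.5556)^2 = 5.9753
  (30 - 24.5556)^2 = 29.642
  (29 - 24.5556)^2 = 19.7531
  (23 - 24.5556)^2 = 2.4198
Step 3: Sum of squared deviations = 1830.2222
Step 4: Population variance = 1830.2222 / 9 = 203.358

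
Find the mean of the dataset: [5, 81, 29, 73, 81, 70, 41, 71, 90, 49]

59

Step 1: Sum all values: 5 + 81 + 29 + 73 + 81 + 70 + 41 + 71 + 90 + 49 = 590
Step 2: Count the number of values: n = 10
Step 3: Mean = sum / n = 590 / 10 = 59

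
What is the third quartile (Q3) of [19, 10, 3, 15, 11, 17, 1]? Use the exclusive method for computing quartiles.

17

Step 1: Sort the data: [1, 3, 10, 11, 15, 17, 19]
Step 2: n = 7
Step 3: Using the exclusive quartile method:
  Q1 = 3
  Q2 (median) = 11
  Q3 = 17
  IQR = Q3 - Q1 = 17 - 3 = 14
Step 4: Q3 = 17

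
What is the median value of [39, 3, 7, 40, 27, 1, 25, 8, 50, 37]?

26

Step 1: Sort the data in ascending order: [1, 3, 7, 8, 25, 27, 37, 39, 40, 50]
Step 2: The number of values is n = 10.
Step 3: Since n is even, the median is the average of positions 5 and 6:
  Median = (25 + 27) / 2 = 26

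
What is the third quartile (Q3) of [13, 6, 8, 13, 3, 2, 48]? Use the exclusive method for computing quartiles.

13

Step 1: Sort the data: [2, 3, 6, 8, 13, 13, 48]
Step 2: n = 7
Step 3: Using the exclusive quartile method:
  Q1 = 3
  Q2 (median) = 8
  Q3 = 13
  IQR = Q3 - Q1 = 13 - 3 = 10
Step 4: Q3 = 13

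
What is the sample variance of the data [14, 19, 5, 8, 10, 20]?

36.6667

Step 1: Compute the mean: (14 + 19 + 5 + 8 + 10 + 20) / 6 = 12.6667
Step 2: Compute squared deviations from the mean:
  (14 - 12.6667)^2 = 1.7778
  (19 - 12.6667)^2 = 40.1111
  (5 - 12.6667)^2 = 58.7778
  (8 - 12.6667)^2 = 21.7778
  (10 - 12.6667)^2 = 7.1111
  (20 - 12.6667)^2 = 53.7778
Step 3: Sum of squared deviations = 183.3333
Step 4: Sample variance = 183.3333 / 5 = 36.6667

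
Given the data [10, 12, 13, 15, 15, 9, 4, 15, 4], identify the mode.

15

Step 1: Count the frequency of each value:
  4: appears 2 time(s)
  9: appears 1 time(s)
  10: appears 1 time(s)
  12: appears 1 time(s)
  13: appears 1 time(s)
  15: appears 3 time(s)
Step 2: The value 15 appears most frequently (3 times).
Step 3: Mode = 15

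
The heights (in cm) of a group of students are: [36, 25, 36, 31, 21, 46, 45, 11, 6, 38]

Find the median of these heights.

33.5

Step 1: Sort the data in ascending order: [6, 11, 21, 25, 31, 36, 36, 38, 45, 46]
Step 2: The number of values is n = 10.
Step 3: Since n is even, the median is the average of positions 5 and 6:
  Median = (31 + 36) / 2 = 33.5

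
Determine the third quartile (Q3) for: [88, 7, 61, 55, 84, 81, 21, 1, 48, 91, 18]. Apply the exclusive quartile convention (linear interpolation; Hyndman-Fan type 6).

84

Step 1: Sort the data: [1, 7, 18, 21, 48, 55, 61, 81, 84, 88, 91]
Step 2: n = 11
Step 3: Using the exclusive quartile method:
  Q1 = 18
  Q2 (median) = 55
  Q3 = 84
  IQR = Q3 - Q1 = 84 - 18 = 66
Step 4: Q3 = 84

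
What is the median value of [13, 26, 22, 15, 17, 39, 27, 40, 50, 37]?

26.5

Step 1: Sort the data in ascending order: [13, 15, 17, 22, 26, 27, 37, 39, 40, 50]
Step 2: The number of values is n = 10.
Step 3: Since n is even, the median is the average of positions 5 and 6:
  Median = (26 + 27) / 2 = 26.5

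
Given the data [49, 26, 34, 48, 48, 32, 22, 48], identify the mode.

48

Step 1: Count the frequency of each value:
  22: appears 1 time(s)
  26: appears 1 time(s)
  32: appears 1 time(s)
  34: appears 1 time(s)
  48: appears 3 time(s)
  49: appears 1 time(s)
Step 2: The value 48 appears most frequently (3 times).
Step 3: Mode = 48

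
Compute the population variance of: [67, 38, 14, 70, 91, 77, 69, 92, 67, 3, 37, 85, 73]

748.0237

Step 1: Compute the mean: (67 + 38 + 14 + 70 + 91 + 77 + 69 + 92 + 67 + 3 + 37 + 85 + 73) / 13 = 60.2308
Step 2: Compute squared deviations from the mean:
  (67 - 60.2308)^2 = 45.8225
  (38 - 60.2308)^2 = 494.2071
  (14 - 60.2308)^2 = 2137.284
  (70 - 60.2308)^2 = 95.4379
  (91 - 60.2308)^2 = 946.7456
  (77 - 60.2308)^2 = 281.2071
  (69 - 60.2308)^2 = 76.8994
  (92 - 60.2308)^2 = 1009.284
  (67 - 60.2308)^2 = 45.8225
  (3 - 60.2308)^2 = 3275.3609
  (37 - 60.2308)^2 = 539.6686
  (85 - 60.2308)^2 = 613.5148
  (73 - 60.2308)^2 = 163.0533
Step 3: Sum of squared deviations = 9724.3077
Step 4: Population variance = 9724.3077 / 13 = 748.0237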